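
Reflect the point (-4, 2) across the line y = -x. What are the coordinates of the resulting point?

Reflection across line y = -x: (-4, 2) → (-2, 4)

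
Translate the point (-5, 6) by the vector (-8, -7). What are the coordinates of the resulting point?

Translation by (-8, -7) (homogeneous matrix [[1, 0, -8], [0, 1, -7], [0, 0, 1]]):
x' = -5 + -8 = -13
y' = 6 + -7 = -1
Result: (-13, -1)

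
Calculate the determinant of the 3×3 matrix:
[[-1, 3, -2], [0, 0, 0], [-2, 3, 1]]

Expansion along first row:
det = -1·det([[0,0],[3,1]]) - 3·det([[0,0],[-2,1]]) + -2·det([[0,0],[-2,3]])
    = -1·(0·1 - 0·3) - 3·(0·1 - 0·-2) + -2·(0·3 - 0·-2)
    = -1·0 - 3·0 + -2·0
    = 0 + 0 + 0 = 0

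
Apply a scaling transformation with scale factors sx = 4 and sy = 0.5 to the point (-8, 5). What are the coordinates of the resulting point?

Scaling matrix:
[[4, 0], [0, 0.50]]
Result: (-8 × 4, 5 × 0.5) = (-32, 2.5)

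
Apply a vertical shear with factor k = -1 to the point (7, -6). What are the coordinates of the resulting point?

Shear matrix for vertical shear with factor k = -1:
[[1, 0], [-1, 1]]
Result: (7, -6) → (7, -13)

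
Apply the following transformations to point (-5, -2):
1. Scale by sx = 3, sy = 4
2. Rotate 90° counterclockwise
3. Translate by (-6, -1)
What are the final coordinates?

Step 1: Scale → (-15, -8)
Step 2: Rotate 90° → (8, -15)
Step 3: Translate → (2, -16)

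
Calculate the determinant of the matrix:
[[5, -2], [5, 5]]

For a 2×2 matrix [[a, b], [c, d]], det = ad - bc
det = (5)(5) - (-2)(5) = 25 - -10 = 35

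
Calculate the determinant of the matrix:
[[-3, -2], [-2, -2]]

For a 2×2 matrix [[a, b], [c, d]], det = ad - bc
det = (-3)(-2) - (-2)(-2) = 6 - 4 = 2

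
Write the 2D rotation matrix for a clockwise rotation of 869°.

Rotation matrix formula: [[cos θ, -sin θ], [sin θ, cos θ]]
A clockwise rotation by 869° is equivalent to a counterclockwise rotation by -869°.
For θ = -869°:
cos(-869°) = -0.8572
sin(-869°) = -0.5150
Result: [[-0.8572, 0.5150], [-0.5150, -0.8572]]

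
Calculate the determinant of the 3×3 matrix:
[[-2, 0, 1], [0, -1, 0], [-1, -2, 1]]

Expansion along first row:
det = -2·det([[-1,0],[-2,1]]) - 0·det([[0,0],[-1,1]]) + 1·det([[0,-1],[-1,-2]])
    = -2·(-1·1 - 0·-2) - 0·(0·1 - 0·-1) + 1·(0·-2 - -1·-1)
    = -2·-1 - 0·0 + 1·-1
    = 2 + 0 + -1 = 1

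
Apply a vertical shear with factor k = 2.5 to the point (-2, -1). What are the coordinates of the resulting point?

Shear matrix for vertical shear with factor k = 2.5:
[[1, 0], [2.50, 1]]
Result: (-2, -1) → (-2, -6)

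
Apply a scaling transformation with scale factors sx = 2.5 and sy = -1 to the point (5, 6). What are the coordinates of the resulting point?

Scaling matrix:
[[2.50, 0], [0, -1]]
Result: (5 × 2.5, 6 × -1) = (12.5, -6)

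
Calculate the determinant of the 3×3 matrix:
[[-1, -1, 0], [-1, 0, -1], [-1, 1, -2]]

Expansion along first row:
det = -1·det([[0,-1],[1,-2]]) - -1·det([[-1,-1],[-1,-2]]) + 0·det([[-1,0],[-1,1]])
    = -1·(0·-2 - -1·1) - -1·(-1·-2 - -1·-1) + 0·(-1·1 - 0·-1)
    = -1·1 - -1·1 + 0·-1
    = -1 + 1 + 0 = 0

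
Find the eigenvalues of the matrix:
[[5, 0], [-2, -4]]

Characteristic equation: det(A - λI) = 0
λ² - (trace)λ + (det) = 0
trace = 5 + -4 = 1, det = (5)(-4) - (0)(-2) = -20
λ² - (1)λ + (-20) = 0
λ = (1 ± √((1)² - 4·(-20))) / 2 = (1 ± √81) / 2
Solving: λ = -4, 5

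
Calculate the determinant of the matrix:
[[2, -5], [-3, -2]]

For a 2×2 matrix [[a, b], [c, d]], det = ad - bc
det = (2)(-2) - (-5)(-3) = -4 - 15 = -19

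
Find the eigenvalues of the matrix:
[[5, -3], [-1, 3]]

Characteristic equation: det(A - λI) = 0
λ² - (trace)λ + (det) = 0
trace = 5 + 3 = 8, det = (5)(3) - (-3)(-1) = 12
λ² - (8)λ + (12) = 0
λ = (8 ± √((8)² - 4·(12))) / 2 = (8 ± √16) / 2
Solving: λ = 2, 6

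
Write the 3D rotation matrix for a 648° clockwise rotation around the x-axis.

Rotation matrix for clockwise 648° around x-axis:
A clockwise rotation by 648° is a counterclockwise rotation by -648°.
cos(-648°) = 0.3090, sin(-648°) = 0.9511
Result: [[1, 0, 0], [0, 0.3090, -0.9511], [0, 0.9511, 0.3090]]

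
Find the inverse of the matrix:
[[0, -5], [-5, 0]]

For [[a,b],[c,d]], inverse = (1/det)·[[d,-b],[-c,a]]
det = (0)(0) - (-5)(-5) = 0 - 25 = -25
Inverse = (1/-25)·[[0, 5], [5, 0]]
= [[0, -1/5], [-1/5, 0]]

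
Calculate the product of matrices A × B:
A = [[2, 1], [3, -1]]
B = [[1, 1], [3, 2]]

Matrix multiplication:
C[0][0] = 2×1 + 1×3 = 5
C[0][1] = 2×1 + 1×2 = 4
C[1][0] = 3×1 + -1×3 = 0
C[1][1] = 3×1 + -1×2 = 1
Result: [[5, 4], [0, 1]]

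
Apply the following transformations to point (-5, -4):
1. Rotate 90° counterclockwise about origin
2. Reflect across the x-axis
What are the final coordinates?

Step 1: Rotate 90° → (4, -5)
Step 2: Reflect across x-axis → (4, 5)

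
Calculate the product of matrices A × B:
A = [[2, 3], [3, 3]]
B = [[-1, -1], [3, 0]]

Matrix multiplication:
C[0][0] = 2×-1 + 3×3 = 7
C[0][1] = 2×-1 + 3×0 = -2
C[1][0] = 3×-1 + 3×3 = 6
C[1][1] = 3×-1 + 3×0 = -3
Result: [[7, -2], [6, -3]]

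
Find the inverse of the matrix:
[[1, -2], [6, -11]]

For [[a,b],[c,d]], inverse = (1/det)·[[d,-b],[-c,a]]
det = (1)(-11) - (-2)(6) = -11 - -12 = 1
Inverse = [[-11, 2], [-6, 1]]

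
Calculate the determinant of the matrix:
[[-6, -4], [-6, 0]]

For a 2×2 matrix [[a, b], [c, d]], det = ad - bc
det = (-6)(0) - (-4)(-6) = 0 - 24 = -24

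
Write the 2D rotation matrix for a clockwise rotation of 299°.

Rotation matrix formula: [[cos θ, -sin θ], [sin θ, cos θ]]
A clockwise rotation by 299° is equivalent to a counterclockwise rotation by -299°.
For θ = -299°:
cos(-299°) = 0.4848
sin(-299°) = 0.8746
Result: [[0.4848, -0.8746], [0.8746, 0.4848]]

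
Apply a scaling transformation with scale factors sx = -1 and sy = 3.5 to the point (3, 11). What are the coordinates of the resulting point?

Scaling matrix:
[[-1, 0], [0, 3.50]]
Result: (3 × -1, 11 × 3.5) = (-3, 38.5)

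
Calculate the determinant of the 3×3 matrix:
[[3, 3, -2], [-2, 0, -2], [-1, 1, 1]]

Expansion along first row:
det = 3·det([[0,-2],[1,1]]) - 3·det([[-2,-2],[-1,1]]) + -2·det([[-2,0],[-1,1]])
    = 3·(0·1 - -2·1) - 3·(-2·1 - -2·-1) + -2·(-2·1 - 0·-1)
    = 3·2 - 3·-4 + -2·-2
    = 6 + 12 + 4 = 22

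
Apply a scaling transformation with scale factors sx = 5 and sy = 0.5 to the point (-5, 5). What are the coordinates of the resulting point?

Scaling matrix:
[[5, 0], [0, 0.50]]
Result: (-5 × 5, 5 × 0.5) = (-25, 2.5)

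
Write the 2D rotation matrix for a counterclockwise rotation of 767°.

Rotation matrix formula: [[cos θ, -sin θ], [sin θ, cos θ]]
For θ = 767°:
cos(767°) = 0.6820
sin(767°) = 0.7314
Result: [[0.6820, -0.7314], [0.7314, 0.6820]]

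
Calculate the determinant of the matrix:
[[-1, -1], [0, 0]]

For a 2×2 matrix [[a, b], [c, d]], det = ad - bc
det = (-1)(0) - (-1)(0) = 0 - 0 = 0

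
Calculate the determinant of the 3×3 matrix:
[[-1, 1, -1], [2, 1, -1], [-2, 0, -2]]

Expansion along first row:
det = -1·det([[1,-1],[0,-2]]) - 1·det([[2,-1],[-2,-2]]) + -1·det([[2,1],[-2,0]])
    = -1·(1·-2 - -1·0) - 1·(2·-2 - -1·-2) + -1·(2·0 - 1·-2)
    = -1·-2 - 1·-6 + -1·2
    = 2 + 6 + -2 = 6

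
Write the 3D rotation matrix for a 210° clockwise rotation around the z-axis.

Rotation matrix for clockwise 210° around z-axis:
A clockwise rotation by 210° is a counterclockwise rotation by -210°.
cos(-210°) = -√3/2, sin(-210°) = 1/2
Result: [[-√3/2, -1/2, 0], [1/2, -√3/2, 0], [0, 0, 1]]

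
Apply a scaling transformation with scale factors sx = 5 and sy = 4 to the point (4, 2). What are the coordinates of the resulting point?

Scaling matrix:
[[5, 0], [0, 4]]
Result: (4 × 5, 2 × 4) = (20, 8)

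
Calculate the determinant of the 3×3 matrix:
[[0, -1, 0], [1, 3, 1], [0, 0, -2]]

Expansion along first row:
det = 0·det([[3,1],[0,-2]]) - -1·det([[1,1],[0,-2]]) + 0·det([[1,3],[0,0]])
    = 0·(3·-2 - 1·0) - -1·(1·-2 - 1·0) + 0·(1·0 - 3·0)
    = 0·-6 - -1·-2 + 0·0
    = 0 + -2 + 0 = -2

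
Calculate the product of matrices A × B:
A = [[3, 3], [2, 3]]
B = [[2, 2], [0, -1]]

Matrix multiplication:
C[0][0] = 3×2 + 3×0 = 6
C[0][1] = 3×2 + 3×-1 = 3
C[1][0] = 2×2 + 3×0 = 4
C[1][1] = 2×2 + 3×-1 = 1
Result: [[6, 3], [4, 1]]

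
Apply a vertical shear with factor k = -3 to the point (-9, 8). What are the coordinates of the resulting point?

Shear matrix for vertical shear with factor k = -3:
[[1, 0], [-3, 1]]
Result: (-9, 8) → (-9, 35)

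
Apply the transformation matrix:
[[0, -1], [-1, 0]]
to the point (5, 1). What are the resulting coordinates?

Matrix multiplication:
[[0, -1], [-1, 0]] × [5, 1]ᵀ
= [(0)(5) + (-1)(1), (-1)(5) + (0)(1)]ᵀ
= [-1, -5]ᵀ
Result: (-1, -5)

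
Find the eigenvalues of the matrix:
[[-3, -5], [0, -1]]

Characteristic equation: det(A - λI) = 0
λ² - (trace)λ + (det) = 0
trace = -3 + -1 = -4, det = (-3)(-1) - (-5)(0) = 3
λ² - (-4)λ + (3) = 0
λ = (-4 ± √((-4)² - 4·(3))) / 2 = (-4 ± √4) / 2
Solving: λ = -3, -1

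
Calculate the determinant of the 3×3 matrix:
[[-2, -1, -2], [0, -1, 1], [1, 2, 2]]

Expansion along first row:
det = -2·det([[-1,1],[2,2]]) - -1·det([[0,1],[1,2]]) + -2·det([[0,-1],[1,2]])
    = -2·(-1·2 - 1·2) - -1·(0·2 - 1·1) + -2·(0·2 - -1·1)
    = -2·-4 - -1·-1 + -2·1
    = 8 + -1 + -2 = 5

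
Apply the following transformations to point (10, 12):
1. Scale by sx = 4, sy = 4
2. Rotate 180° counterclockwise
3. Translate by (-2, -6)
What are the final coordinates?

Step 1: Scale → (40, 48)
Step 2: Rotate 180° → (-40, -48)
Step 3: Translate → (-42, -54)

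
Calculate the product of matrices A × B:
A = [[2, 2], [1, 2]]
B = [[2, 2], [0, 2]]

Matrix multiplication:
C[0][0] = 2×2 + 2×0 = 4
C[0][1] = 2×2 + 2×2 = 8
C[1][0] = 1×2 + 2×0 = 2
C[1][1] = 1×2 + 2×2 = 6
Result: [[4, 8], [2, 6]]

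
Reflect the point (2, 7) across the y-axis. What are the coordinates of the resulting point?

Reflection across y-axis: (2, 7) → (-2, 7)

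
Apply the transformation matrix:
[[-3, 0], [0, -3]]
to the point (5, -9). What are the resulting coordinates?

Matrix multiplication:
[[-3, 0], [0, -3]] × [5, -9]ᵀ
= [(-3)(5) + (0)(-9), (0)(5) + (-3)(-9)]ᵀ
= [-15, 27]ᵀ
Result: (-15, 27)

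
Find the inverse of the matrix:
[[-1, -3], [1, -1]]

For [[a,b],[c,d]], inverse = (1/det)·[[d,-b],[-c,a]]
det = (-1)(-1) - (-3)(1) = 1 - -3 = 4
Inverse = (1/4)·[[-1, 3], [-1, -1]]
= [[-1/4, 3/4], [-1/4, -1/4]]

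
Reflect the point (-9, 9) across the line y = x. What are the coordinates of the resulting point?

Reflection across line y = x: (-9, 9) → (9, -9)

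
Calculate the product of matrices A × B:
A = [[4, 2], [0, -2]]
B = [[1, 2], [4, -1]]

Matrix multiplication:
C[0][0] = 4×1 + 2×4 = 12
C[0][1] = 4×2 + 2×-1 = 6
C[1][0] = 0×1 + -2×4 = -8
C[1][1] = 0×2 + -2×-1 = 2
Result: [[12, 6], [-8, 2]]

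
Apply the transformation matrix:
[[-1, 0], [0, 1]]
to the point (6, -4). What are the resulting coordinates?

Matrix multiplication:
[[-1, 0], [0, 1]] × [6, -4]ᵀ
= [(-1)(6) + (0)(-4), (0)(6) + (1)(-4)]ᵀ
= [-6, -4]ᵀ
Result: (-6, -4)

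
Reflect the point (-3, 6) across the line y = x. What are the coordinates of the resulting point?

Reflection across line y = x: (-3, 6) → (6, -3)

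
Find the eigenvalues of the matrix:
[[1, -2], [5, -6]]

Characteristic equation: det(A - λI) = 0
λ² - (trace)λ + (det) = 0
trace = 1 + -6 = -5, det = (1)(-6) - (-2)(5) = 4
λ² - (-5)λ + (4) = 0
λ = (-5 ± √((-5)² - 4·(4))) / 2 = (-5 ± √9) / 2
Solving: λ = -4, -1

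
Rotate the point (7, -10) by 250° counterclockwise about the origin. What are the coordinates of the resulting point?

Rotation matrix for 250°: [[cos 250°, -sin 250°], [sin 250°, cos 250°]] ≈ [[-0.342020, 0.939693], [-0.939693, -0.342020]]
[[-0.342020, 0.939693], [-0.939693, -0.342020]] × [7, -10]ᵀ ≈ [-11.7911, -3.1576]ᵀ
Result: (-11.7911, -3.1576)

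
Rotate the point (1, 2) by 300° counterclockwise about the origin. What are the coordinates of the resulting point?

Rotation matrix for 300°: [[cos 300°, -sin 300°], [sin 300°, cos 300°]] ≈ [[0.500000, 0.866025], [-0.866025, 0.500000]]
[[0.500000, 0.866025], [-0.866025, 0.500000]] × [1, 2]ᵀ ≈ [2.2321, 0.1340]ᵀ
Result: (2.2321, 0.1340)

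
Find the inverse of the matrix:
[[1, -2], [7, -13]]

For [[a,b],[c,d]], inverse = (1/det)·[[d,-b],[-c,a]]
det = (1)(-13) - (-2)(7) = -13 - -14 = 1
Inverse = [[-13, 2], [-7, 1]]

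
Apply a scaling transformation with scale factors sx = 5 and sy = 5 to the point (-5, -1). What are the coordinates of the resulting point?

Scaling matrix:
[[5, 0], [0, 5]]
Result: (-5 × 5, -1 × 5) = (-25, -5)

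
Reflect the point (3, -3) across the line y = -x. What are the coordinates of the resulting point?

Reflection across line y = -x: (3, -3) → (3, -3)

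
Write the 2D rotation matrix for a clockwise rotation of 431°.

Rotation matrix formula: [[cos θ, -sin θ], [sin θ, cos θ]]
A clockwise rotation by 431° is equivalent to a counterclockwise rotation by -431°.
For θ = -431°:
cos(-431°) = 0.3256
sin(-431°) = -0.9455
Result: [[0.3256, 0.9455], [-0.9455, 0.3256]]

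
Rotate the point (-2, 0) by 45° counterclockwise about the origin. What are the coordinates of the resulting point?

Rotation matrix for 45°: [[cos 45°, -sin 45°], [sin 45°, cos 45°]] ≈ [[0.707107, -0.707107], [0.707107, 0.707107]]
[[0.707107, -0.707107], [0.707107, 0.707107]] × [-2, 0]ᵀ ≈ [-1.4142, -1.4142]ᵀ
Result: (-1.4142, -1.4142)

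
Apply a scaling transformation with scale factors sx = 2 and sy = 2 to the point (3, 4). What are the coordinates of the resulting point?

Scaling matrix:
[[2, 0], [0, 2]]
Result: (3 × 2, 4 × 2) = (6, 8)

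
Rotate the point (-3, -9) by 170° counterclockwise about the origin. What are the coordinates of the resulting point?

Rotation matrix for 170°: [[cos 170°, -sin 170°], [sin 170°, cos 170°]] ≈ [[-0.984808, -0.173648], [0.173648, -0.984808]]
[[-0.984808, -0.173648], [0.173648, -0.984808]] × [-3, -9]ᵀ ≈ [4.5173, 8.3423]ᵀ
Result: (4.5173, 8.3423)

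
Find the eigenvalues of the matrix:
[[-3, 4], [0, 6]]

Characteristic equation: det(A - λI) = 0
λ² - (trace)λ + (det) = 0
trace = -3 + 6 = 3, det = (-3)(6) - (4)(0) = -18
λ² - (3)λ + (-18) = 0
λ = (3 ± √((3)² - 4·(-18))) / 2 = (3 ± √81) / 2
Solving: λ = -3, 6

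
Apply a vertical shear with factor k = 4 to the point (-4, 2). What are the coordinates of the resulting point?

Shear matrix for vertical shear with factor k = 4:
[[1, 0], [4, 1]]
Result: (-4, 2) → (-4, -14)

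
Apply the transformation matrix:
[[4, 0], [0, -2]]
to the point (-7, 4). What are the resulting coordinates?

Matrix multiplication:
[[4, 0], [0, -2]] × [-7, 4]ᵀ
= [(4)(-7) + (0)(4), (0)(-7) + (-2)(4)]ᵀ
= [-28, -8]ᵀ
Result: (-28, -8)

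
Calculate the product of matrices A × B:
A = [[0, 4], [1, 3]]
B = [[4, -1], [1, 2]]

Matrix multiplication:
C[0][0] = 0×4 + 4×1 = 4
C[0][1] = 0×-1 + 4×2 = 8
C[1][0] = 1×4 + 3×1 = 7
C[1][1] = 1×-1 + 3×2 = 5
Result: [[4, 8], [7, 5]]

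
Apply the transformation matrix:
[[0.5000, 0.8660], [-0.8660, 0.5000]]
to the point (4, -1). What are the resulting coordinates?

Matrix multiplication:
[[0.5000, 0.8660], [-0.8660, 0.5000]] × [4, -1]ᵀ
= [(0.5000)(4) + (0.8660)(-1), (-0.8660)(4) + (0.5000)(-1)]ᵀ
= [1.1340, -3.9640]ᵀ
Result: (1.1340, -3.9640)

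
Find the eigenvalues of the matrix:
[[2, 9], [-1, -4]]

Characteristic equation: det(A - λI) = 0
λ² - (trace)λ + (det) = 0
trace = 2 + -4 = -2, det = (2)(-4) - (9)(-1) = 1
λ² - (-2)λ + (1) = 0
λ = (-2 ± √((-2)² - 4·(1))) / 2 = (-2 ± √0) / 2
Solving: λ = -1, -1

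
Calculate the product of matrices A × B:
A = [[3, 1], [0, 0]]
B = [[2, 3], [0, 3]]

Matrix multiplication:
C[0][0] = 3×2 + 1×0 = 6
C[0][1] = 3×3 + 1×3 = 12
C[1][0] = 0×2 + 0×0 = 0
C[1][1] = 0×3 + 0×3 = 0
Result: [[6, 12], [0, 0]]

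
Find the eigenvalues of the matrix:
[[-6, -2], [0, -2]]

Characteristic equation: det(A - λI) = 0
λ² - (trace)λ + (det) = 0
trace = -6 + -2 = -8, det = (-6)(-2) - (-2)(0) = 12
λ² - (-8)λ + (12) = 0
λ = (-8 ± √((-8)² - 4·(12))) / 2 = (-8 ± √16) / 2
Solving: λ = -6, -2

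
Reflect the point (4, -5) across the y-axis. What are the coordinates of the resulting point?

Reflection across y-axis: (4, -5) → (-4, -5)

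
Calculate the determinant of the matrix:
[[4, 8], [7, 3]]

For a 2×2 matrix [[a, b], [c, d]], det = ad - bc
det = (4)(3) - (8)(7) = 12 - 56 = -44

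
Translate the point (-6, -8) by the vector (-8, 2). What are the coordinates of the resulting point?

Translation by (-8, 2) (homogeneous matrix [[1, 0, -8], [0, 1, 2], [0, 0, 1]]):
x' = -6 + -8 = -14
y' = -8 + 2 = -6
Result: (-14, -6)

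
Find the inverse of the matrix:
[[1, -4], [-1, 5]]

For [[a,b],[c,d]], inverse = (1/det)·[[d,-b],[-c,a]]
det = (1)(5) - (-4)(-1) = 5 - 4 = 1
Inverse = [[5, 4], [1, 1]]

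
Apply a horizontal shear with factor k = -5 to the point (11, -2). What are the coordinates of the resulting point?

Shear matrix for horizontal shear with factor k = -5:
[[1, -5], [0, 1]]
Result: (11, -2) → (21, -2)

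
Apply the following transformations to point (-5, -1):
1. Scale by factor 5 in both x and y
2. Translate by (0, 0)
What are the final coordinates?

Step 1: Scale (-5, -1) by 5 → (-25, -5)
Step 2: Translate by (0, 0) → (-25, -5)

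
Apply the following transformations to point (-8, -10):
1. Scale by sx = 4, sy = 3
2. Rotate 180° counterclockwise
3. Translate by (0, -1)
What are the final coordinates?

Step 1: Scale → (-32, -30)
Step 2: Rotate 180° → (32, 30)
Step 3: Translate → (32, 29)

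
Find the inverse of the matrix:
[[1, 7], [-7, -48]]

For [[a,b],[c,d]], inverse = (1/det)·[[d,-b],[-c,a]]
det = (1)(-48) - (7)(-7) = -48 - -49 = 1
Inverse = [[-48, -7], [7, 1]]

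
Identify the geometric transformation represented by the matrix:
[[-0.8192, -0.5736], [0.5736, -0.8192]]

This matrix represents: rotation by 145° counterclockwise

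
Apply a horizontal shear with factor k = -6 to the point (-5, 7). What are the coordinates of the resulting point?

Shear matrix for horizontal shear with factor k = -6:
[[1, -6], [0, 1]]
Result: (-5, 7) → (-47, 7)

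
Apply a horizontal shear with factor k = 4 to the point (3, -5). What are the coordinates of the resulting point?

Shear matrix for horizontal shear with factor k = 4:
[[1, 4], [0, 1]]
Result: (3, -5) → (-17, -5)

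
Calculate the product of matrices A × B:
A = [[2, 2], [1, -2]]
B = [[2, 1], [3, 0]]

Matrix multiplication:
C[0][0] = 2×2 + 2×3 = 10
C[0][1] = 2×1 + 2×0 = 2
C[1][0] = 1×2 + -2×3 = -4
C[1][1] = 1×1 + -2×0 = 1
Result: [[10, 2], [-4, 1]]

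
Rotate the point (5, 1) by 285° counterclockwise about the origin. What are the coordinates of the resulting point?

Rotation matrix for 285°: [[cos 285°, -sin 285°], [sin 285°, cos 285°]] ≈ [[0.258819, 0.965926], [-0.965926, 0.258819]]
[[0.258819, 0.965926], [-0.965926, 0.258819]] × [5, 1]ᵀ ≈ [2.2600, -4.5708]ᵀ
Result: (2.2600, -4.5708)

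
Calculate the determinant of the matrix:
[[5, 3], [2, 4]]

For a 2×2 matrix [[a, b], [c, d]], det = ad - bc
det = (5)(4) - (3)(2) = 20 - 6 = 14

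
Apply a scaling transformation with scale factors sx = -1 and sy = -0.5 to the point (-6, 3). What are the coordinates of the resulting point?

Scaling matrix:
[[-1, 0], [0, -0.50]]
Result: (-6 × -1, 3 × -0.5) = (6, -1.5)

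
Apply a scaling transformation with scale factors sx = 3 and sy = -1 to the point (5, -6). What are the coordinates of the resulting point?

Scaling matrix:
[[3, 0], [0, -1]]
Result: (5 × 3, -6 × -1) = (15, 6)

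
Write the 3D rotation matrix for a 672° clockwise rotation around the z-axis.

Rotation matrix for clockwise 672° around z-axis:
A clockwise rotation by 672° is a counterclockwise rotation by -672°.
cos(-672°) = 0.6691, sin(-672°) = 0.7431
Result: [[0.6691, -0.7431, 0], [0.7431, 0.6691, 0], [0, 0, 1]]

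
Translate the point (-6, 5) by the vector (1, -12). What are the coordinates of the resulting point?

Translation by (1, -12) (homogeneous matrix [[1, 0, 1], [0, 1, -12], [0, 0, 1]]):
x' = -6 + 1 = -5
y' = 5 + -12 = -7
Result: (-5, -7)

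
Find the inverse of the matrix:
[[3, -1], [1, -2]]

For [[a,b],[c,d]], inverse = (1/det)·[[d,-b],[-c,a]]
det = (3)(-2) - (-1)(1) = -6 - -1 = -5
Inverse = (1/-5)·[[-2, 1], [-1, 3]]
= [[2/5, -1/5], [1/5, -3/5]]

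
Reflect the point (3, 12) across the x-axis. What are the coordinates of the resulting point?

Reflection across x-axis: (3, 12) → (3, -12)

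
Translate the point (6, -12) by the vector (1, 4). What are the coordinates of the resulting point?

Translation by (1, 4) (homogeneous matrix [[1, 0, 1], [0, 1, 4], [0, 0, 1]]):
x' = 6 + 1 = 7
y' = -12 + 4 = -8
Result: (7, -8)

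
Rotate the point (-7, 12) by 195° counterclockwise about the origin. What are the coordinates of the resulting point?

Rotation matrix for 195°: [[cos 195°, -sin 195°], [sin 195°, cos 195°]] ≈ [[-0.965926, 0.258819], [-0.258819, -0.965926]]
[[-0.965926, 0.258819], [-0.258819, -0.965926]] × [-7, 12]ᵀ ≈ [9.8673, -9.7794]ᵀ
Result: (9.8673, -9.7794)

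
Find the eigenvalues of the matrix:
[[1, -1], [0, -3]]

Characteristic equation: det(A - λI) = 0
λ² - (trace)λ + (det) = 0
trace = 1 + -3 = -2, det = (1)(-3) - (-1)(0) = -3
λ² - (-2)λ + (-3) = 0
λ = (-2 ± √((-2)² - 4·(-3))) / 2 = (-2 ± √16) / 2
Solving: λ = -3, 1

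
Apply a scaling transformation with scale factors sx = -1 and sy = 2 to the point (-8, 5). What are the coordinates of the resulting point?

Scaling matrix:
[[-1, 0], [0, 2]]
Result: (-8 × -1, 5 × 2) = (8, 10)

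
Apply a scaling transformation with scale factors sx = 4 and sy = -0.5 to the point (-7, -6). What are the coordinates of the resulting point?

Scaling matrix:
[[4, 0], [0, -0.50]]
Result: (-7 × 4, -6 × -0.5) = (-28, 3)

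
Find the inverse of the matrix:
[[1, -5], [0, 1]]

For [[a,b],[c,d]], inverse = (1/det)·[[d,-b],[-c,a]]
det = (1)(1) - (-5)(0) = 1 - 0 = 1
Inverse = [[1, 5], [0, 1]]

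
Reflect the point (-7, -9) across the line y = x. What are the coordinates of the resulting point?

Reflection across line y = x: (-7, -9) → (-9, -7)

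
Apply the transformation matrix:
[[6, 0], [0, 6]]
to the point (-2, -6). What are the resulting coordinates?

Matrix multiplication:
[[6, 0], [0, 6]] × [-2, -6]ᵀ
= [(6)(-2) + (0)(-6), (0)(-2) + (6)(-6)]ᵀ
= [-12, -36]ᵀ
Result: (-12, -36)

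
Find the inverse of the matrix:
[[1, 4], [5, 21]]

For [[a,b],[c,d]], inverse = (1/det)·[[d,-b],[-c,a]]
det = (1)(21) - (4)(5) = 21 - 20 = 1
Inverse = [[21, -4], [-5, 1]]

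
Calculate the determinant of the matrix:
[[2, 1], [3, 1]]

For a 2×2 matrix [[a, b], [c, d]], det = ad - bc
det = (2)(1) - (1)(3) = 2 - 3 = -1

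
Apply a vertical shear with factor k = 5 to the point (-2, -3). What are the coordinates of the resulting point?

Shear matrix for vertical shear with factor k = 5:
[[1, 0], [5, 1]]
Result: (-2, -3) → (-2, -13)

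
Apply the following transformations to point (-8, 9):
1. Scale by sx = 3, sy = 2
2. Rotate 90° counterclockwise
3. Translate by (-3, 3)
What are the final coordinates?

Step 1: Scale → (-24, 18)
Step 2: Rotate 90° → (-18, -24)
Step 3: Translate → (-21, -21)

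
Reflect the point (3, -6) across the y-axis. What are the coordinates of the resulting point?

Reflection across y-axis: (3, -6) → (-3, -6)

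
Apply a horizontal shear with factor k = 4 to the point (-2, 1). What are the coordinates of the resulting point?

Shear matrix for horizontal shear with factor k = 4:
[[1, 4], [0, 1]]
Result: (-2, 1) → (2, 1)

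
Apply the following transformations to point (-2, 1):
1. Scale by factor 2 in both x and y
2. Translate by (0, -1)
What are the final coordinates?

Step 1: Scale (-2, 1) by 2 → (-4, 2)
Step 2: Translate by (0, -1) → (-4, 1)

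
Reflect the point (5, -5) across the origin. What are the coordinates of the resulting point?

Reflection across origin: (5, -5) → (-5, 5)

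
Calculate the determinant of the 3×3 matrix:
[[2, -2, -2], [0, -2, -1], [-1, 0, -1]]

Expansion along first row:
det = 2·det([[-2,-1],[0,-1]]) - -2·det([[0,-1],[-1,-1]]) + -2·det([[0,-2],[-1,0]])
    = 2·(-2·-1 - -1·0) - -2·(0·-1 - -1·-1) + -2·(0·0 - -2·-1)
    = 2·2 - -2·-1 + -2·-2
    = 4 + -2 + 4 = 6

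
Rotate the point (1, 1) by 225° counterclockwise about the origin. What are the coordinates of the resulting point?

Rotation matrix for 225°: [[cos 225°, -sin 225°], [sin 225°, cos 225°]] ≈ [[-0.707107, 0.707107], [-0.707107, -0.707107]]
[[-0.707107, 0.707107], [-0.707107, -0.707107]] × [1, 1]ᵀ ≈ [0, -1.4142]ᵀ
Result: (0, -1.4142)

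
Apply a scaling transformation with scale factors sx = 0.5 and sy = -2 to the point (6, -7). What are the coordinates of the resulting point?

Scaling matrix:
[[0.50, 0], [0, -2]]
Result: (6 × 0.5, -7 × -2) = (3, 14)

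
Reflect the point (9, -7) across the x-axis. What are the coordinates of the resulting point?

Reflection across x-axis: (9, -7) → (9, 7)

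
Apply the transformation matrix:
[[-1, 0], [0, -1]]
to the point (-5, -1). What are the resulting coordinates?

Matrix multiplication:
[[-1, 0], [0, -1]] × [-5, -1]ᵀ
= [(-1)(-5) + (0)(-1), (0)(-5) + (-1)(-1)]ᵀ
= [5, 1]ᵀ
Result: (5, 1)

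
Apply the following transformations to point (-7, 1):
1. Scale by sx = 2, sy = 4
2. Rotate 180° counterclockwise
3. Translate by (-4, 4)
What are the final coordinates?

Step 1: Scale → (-14, 4)
Step 2: Rotate 180° → (14, -4)
Step 3: Translate → (10, 0)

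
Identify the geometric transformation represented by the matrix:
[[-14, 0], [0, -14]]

This matrix represents: uniform scaling by factor -14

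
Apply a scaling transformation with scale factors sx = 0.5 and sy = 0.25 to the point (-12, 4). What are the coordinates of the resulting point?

Scaling matrix:
[[0.50, 0], [0, 0.25]]
Result: (-12 × 0.5, 4 × 0.25) = (-6, 1)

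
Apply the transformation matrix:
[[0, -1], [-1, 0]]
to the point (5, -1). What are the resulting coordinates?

Matrix multiplication:
[[0, -1], [-1, 0]] × [5, -1]ᵀ
= [(0)(5) + (-1)(-1), (-1)(5) + (0)(-1)]ᵀ
= [1, -5]ᵀ
Result: (1, -5)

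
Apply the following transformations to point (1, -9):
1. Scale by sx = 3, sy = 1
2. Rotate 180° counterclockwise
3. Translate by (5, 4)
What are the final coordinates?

Step 1: Scale → (3, -9)
Step 2: Rotate 180° → (-3, 9)
Step 3: Translate → (2, 13)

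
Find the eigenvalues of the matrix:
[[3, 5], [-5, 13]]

Characteristic equation: det(A - λI) = 0
λ² - (trace)λ + (det) = 0
trace = 3 + 13 = 16, det = (3)(13) - (5)(-5) = 64
λ² - (16)λ + (64) = 0
λ = (16 ± √((16)² - 4·(64))) / 2 = (16 ± √0) / 2
Solving: λ = 8, 8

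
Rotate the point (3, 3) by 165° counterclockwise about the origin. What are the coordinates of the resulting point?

Rotation matrix for 165°: [[cos 165°, -sin 165°], [sin 165°, cos 165°]] ≈ [[-0.965926, -0.258819], [0.258819, -0.965926]]
[[-0.965926, -0.258819], [0.258819, -0.965926]] × [3, 3]ᵀ ≈ [-3.6742, -2.1213]ᵀ
Result: (-3.6742, -2.1213)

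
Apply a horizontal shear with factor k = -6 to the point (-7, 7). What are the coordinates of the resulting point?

Shear matrix for horizontal shear with factor k = -6:
[[1, -6], [0, 1]]
Result: (-7, 7) → (-49, 7)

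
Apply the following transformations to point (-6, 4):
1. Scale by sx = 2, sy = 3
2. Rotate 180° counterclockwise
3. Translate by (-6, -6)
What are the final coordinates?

Step 1: Scale → (-12, 12)
Step 2: Rotate 180° → (12, -12)
Step 3: Translate → (6, -18)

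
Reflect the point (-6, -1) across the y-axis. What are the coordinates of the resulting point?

Reflection across y-axis: (-6, -1) → (6, -1)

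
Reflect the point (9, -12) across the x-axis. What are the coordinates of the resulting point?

Reflection across x-axis: (9, -12) → (9, 12)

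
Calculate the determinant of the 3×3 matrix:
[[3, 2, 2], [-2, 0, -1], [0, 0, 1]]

Expansion along first row:
det = 3·det([[0,-1],[0,1]]) - 2·det([[-2,-1],[0,1]]) + 2·det([[-2,0],[0,0]])
    = 3·(0·1 - -1·0) - 2·(-2·1 - -1·0) + 2·(-2·0 - 0·0)
    = 3·0 - 2·-2 + 2·0
    = 0 + 4 + 0 = 4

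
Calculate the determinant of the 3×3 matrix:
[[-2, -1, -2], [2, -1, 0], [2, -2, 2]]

Expansion along first row:
det = -2·det([[-1,0],[-2,2]]) - -1·det([[2,0],[2,2]]) + -2·det([[2,-1],[2,-2]])
    = -2·(-1·2 - 0·-2) - -1·(2·2 - 0·2) + -2·(2·-2 - -1·2)
    = -2·-2 - -1·4 + -2·-2
    = 4 + 4 + 4 = 12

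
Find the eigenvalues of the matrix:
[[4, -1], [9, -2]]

Characteristic equation: det(A - λI) = 0
λ² - (trace)λ + (det) = 0
trace = 4 + -2 = 2, det = (4)(-2) - (-1)(9) = 1
λ² - (2)λ + (1) = 0
λ = (2 ± √((2)² - 4·(1))) / 2 = (2 ± √0) / 2
Solving: λ = 1, 1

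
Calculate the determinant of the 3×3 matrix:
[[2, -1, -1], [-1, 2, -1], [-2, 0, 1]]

Expansion along first row:
det = 2·det([[2,-1],[0,1]]) - -1·det([[-1,-1],[-2,1]]) + -1·det([[-1,2],[-2,0]])
    = 2·(2·1 - -1·0) - -1·(-1·1 - -1·-2) + -1·(-1·0 - 2·-2)
    = 2·2 - -1·-3 + -1·4
    = 4 + -3 + -4 = -3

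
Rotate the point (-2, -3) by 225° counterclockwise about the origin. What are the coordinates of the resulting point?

Rotation matrix for 225°: [[cos 225°, -sin 225°], [sin 225°, cos 225°]] ≈ [[-0.707107, 0.707107], [-0.707107, -0.707107]]
[[-0.707107, 0.707107], [-0.707107, -0.707107]] × [-2, -3]ᵀ ≈ [-0.7071, 3.5355]ᵀ
Result: (-0.7071, 3.5355)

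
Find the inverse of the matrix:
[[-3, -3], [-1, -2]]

For [[a,b],[c,d]], inverse = (1/det)·[[d,-b],[-c,a]]
det = (-3)(-2) - (-3)(-1) = 6 - 3 = 3
Inverse = (1/3)·[[-2, 3], [1, -3]]
= [[-2/3, 1], [1/3, -1]]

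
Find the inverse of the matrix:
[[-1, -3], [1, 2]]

For [[a,b],[c,d]], inverse = (1/det)·[[d,-b],[-c,a]]
det = (-1)(2) - (-3)(1) = -2 - -3 = 1
Inverse = [[2, 3], [-1, -1]]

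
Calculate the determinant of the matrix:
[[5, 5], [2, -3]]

For a 2×2 matrix [[a, b], [c, d]], det = ad - bc
det = (5)(-3) - (5)(2) = -15 - 10 = -25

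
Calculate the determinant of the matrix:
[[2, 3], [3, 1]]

For a 2×2 matrix [[a, b], [c, d]], det = ad - bc
det = (2)(1) - (3)(3) = 2 - 9 = -7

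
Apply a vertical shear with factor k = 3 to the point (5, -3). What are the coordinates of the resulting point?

Shear matrix for vertical shear with factor k = 3:
[[1, 0], [3, 1]]
Result: (5, -3) → (5, 12)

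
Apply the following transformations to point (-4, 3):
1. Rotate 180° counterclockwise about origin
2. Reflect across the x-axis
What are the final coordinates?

Step 1: Rotate 180° → (4, -3)
Step 2: Reflect across x-axis → (4, 3)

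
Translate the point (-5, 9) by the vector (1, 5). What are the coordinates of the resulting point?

Translation by (1, 5) (homogeneous matrix [[1, 0, 1], [0, 1, 5], [0, 0, 1]]):
x' = -5 + 1 = -4
y' = 9 + 5 = 14
Result: (-4, 14)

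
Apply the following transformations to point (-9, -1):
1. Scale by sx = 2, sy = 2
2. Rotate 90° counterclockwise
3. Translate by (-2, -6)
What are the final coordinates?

Step 1: Scale → (-18, -2)
Step 2: Rotate 90° → (2, -18)
Step 3: Translate → (0, -24)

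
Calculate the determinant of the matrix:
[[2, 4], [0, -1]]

For a 2×2 matrix [[a, b], [c, d]], det = ad - bc
det = (2)(-1) - (4)(0) = -2 - 0 = -2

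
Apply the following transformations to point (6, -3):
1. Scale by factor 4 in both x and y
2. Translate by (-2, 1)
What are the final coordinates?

Step 1: Scale (6, -3) by 4 → (24, -12)
Step 2: Translate by (-2, 1) → (22, -11)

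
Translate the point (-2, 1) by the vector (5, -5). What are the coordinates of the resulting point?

Translation by (5, -5) (homogeneous matrix [[1, 0, 5], [0, 1, -5], [0, 0, 1]]):
x' = -2 + 5 = 3
y' = 1 + -5 = -4
Result: (3, -4)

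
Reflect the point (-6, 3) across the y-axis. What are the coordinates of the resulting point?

Reflection across y-axis: (-6, 3) → (6, 3)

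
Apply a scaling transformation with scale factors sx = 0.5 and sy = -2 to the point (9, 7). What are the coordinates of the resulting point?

Scaling matrix:
[[0.50, 0], [0, -2]]
Result: (9 × 0.5, 7 × -2) = (4.5, -14)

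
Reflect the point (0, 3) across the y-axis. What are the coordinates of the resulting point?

Reflection across y-axis: (0, 3) → (0, 3)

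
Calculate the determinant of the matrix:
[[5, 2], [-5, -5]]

For a 2×2 matrix [[a, b], [c, d]], det = ad - bc
det = (5)(-5) - (2)(-5) = -25 - -10 = -15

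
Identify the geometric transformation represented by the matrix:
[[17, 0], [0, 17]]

This matrix represents: uniform scaling by factor 17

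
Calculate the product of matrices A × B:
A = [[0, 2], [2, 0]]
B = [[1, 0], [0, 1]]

Matrix multiplication:
C[0][0] = 0×1 + 2×0 = 0
C[0][1] = 0×0 + 2×1 = 2
C[1][0] = 2×1 + 0×0 = 2
C[1][1] = 2×0 + 0×1 = 0
Result: [[0, 2], [2, 0]]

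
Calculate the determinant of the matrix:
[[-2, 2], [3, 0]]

For a 2×2 matrix [[a, b], [c, d]], det = ad - bc
det = (-2)(0) - (2)(3) = 0 - 6 = -6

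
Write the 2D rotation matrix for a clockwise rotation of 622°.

Rotation matrix formula: [[cos θ, -sin θ], [sin θ, cos θ]]
A clockwise rotation by 622° is equivalent to a counterclockwise rotation by -622°.
For θ = -622°:
cos(-622°) = -0.1392
sin(-622°) = 0.9903
Result: [[-0.1392, -0.9903], [0.9903, -0.1392]]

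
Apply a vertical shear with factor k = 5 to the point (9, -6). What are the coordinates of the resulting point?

Shear matrix for vertical shear with factor k = 5:
[[1, 0], [5, 1]]
Result: (9, -6) → (9, 39)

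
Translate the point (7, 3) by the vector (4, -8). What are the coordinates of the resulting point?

Translation by (4, -8) (homogeneous matrix [[1, 0, 4], [0, 1, -8], [0, 0, 1]]):
x' = 7 + 4 = 11
y' = 3 + -8 = -5
Result: (11, -5)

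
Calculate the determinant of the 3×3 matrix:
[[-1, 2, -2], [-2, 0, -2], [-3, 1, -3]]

Expansion along first row:
det = -1·det([[0,-2],[1,-3]]) - 2·det([[-2,-2],[-3,-3]]) + -2·det([[-2,0],[-3,1]])
    = -1·(0·-3 - -2·1) - 2·(-2·-3 - -2·-3) + -2·(-2·1 - 0·-3)
    = -1·2 - 2·0 + -2·-2
    = -2 + 0 + 4 = 2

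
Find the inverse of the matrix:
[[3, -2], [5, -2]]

For [[a,b],[c,d]], inverse = (1/det)·[[d,-b],[-c,a]]
det = (3)(-2) - (-2)(5) = -6 - -10 = 4
Inverse = (1/4)·[[-2, 2], [-5, 3]]
= [[-1/2, 1/2], [-5/4, 3/4]]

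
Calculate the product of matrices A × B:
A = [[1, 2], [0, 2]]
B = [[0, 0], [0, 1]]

Matrix multiplication:
C[0][0] = 1×0 + 2×0 = 0
C[0][1] = 1×0 + 2×1 = 2
C[1][0] = 0×0 + 2×0 = 0
C[1][1] = 0×0 + 2×1 = 2
Result: [[0, 2], [0, 2]]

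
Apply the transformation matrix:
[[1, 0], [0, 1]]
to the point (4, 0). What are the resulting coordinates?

Matrix multiplication:
[[1, 0], [0, 1]] × [4, 0]ᵀ
= [(1)(4) + (0)(0), (0)(4) + (1)(0)]ᵀ
= [4, 0]ᵀ
Result: (4, 0)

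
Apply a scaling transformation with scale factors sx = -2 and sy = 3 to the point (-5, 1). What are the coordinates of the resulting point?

Scaling matrix:
[[-2, 0], [0, 3]]
Result: (-5 × -2, 1 × 3) = (10, 3)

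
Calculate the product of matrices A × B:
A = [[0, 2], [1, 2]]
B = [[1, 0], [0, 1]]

Matrix multiplication:
C[0][0] = 0×1 + 2×0 = 0
C[0][1] = 0×0 + 2×1 = 2
C[1][0] = 1×1 + 2×0 = 1
C[1][1] = 1×0 + 2×1 = 2
Result: [[0, 2], [1, 2]]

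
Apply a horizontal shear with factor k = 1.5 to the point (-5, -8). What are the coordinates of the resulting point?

Shear matrix for horizontal shear with factor k = 1.5:
[[1, 1.50], [0, 1]]
Result: (-5, -8) → (-17, -8)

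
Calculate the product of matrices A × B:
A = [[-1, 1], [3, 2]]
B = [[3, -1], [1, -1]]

Matrix multiplication:
C[0][0] = -1×3 + 1×1 = -2
C[0][1] = -1×-1 + 1×-1 = 0
C[1][0] = 3×3 + 2×1 = 11
C[1][1] = 3×-1 + 2×-1 = -5
Result: [[-2, 0], [11, -5]]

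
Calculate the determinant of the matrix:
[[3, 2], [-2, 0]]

For a 2×2 matrix [[a, b], [c, d]], det = ad - bc
det = (3)(0) - (2)(-2) = 0 - -4 = 4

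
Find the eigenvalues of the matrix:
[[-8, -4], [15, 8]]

Characteristic equation: det(A - λI) = 0
λ² - (trace)λ + (det) = 0
trace = -8 + 8 = 0, det = (-8)(8) - (-4)(15) = -4
λ² - (0)λ + (-4) = 0
λ = (0 ± √((0)² - 4·(-4))) / 2 = (0 ± √16) / 2
Solving: λ = -2, 2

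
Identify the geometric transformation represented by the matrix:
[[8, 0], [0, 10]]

This matrix represents: non-uniform scaling by sx = 8, sy = 10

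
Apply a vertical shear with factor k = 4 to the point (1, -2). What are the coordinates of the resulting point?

Shear matrix for vertical shear with factor k = 4:
[[1, 0], [4, 1]]
Result: (1, -2) → (1, 2)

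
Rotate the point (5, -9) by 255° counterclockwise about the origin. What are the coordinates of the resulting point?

Rotation matrix for 255°: [[cos 255°, -sin 255°], [sin 255°, cos 255°]] ≈ [[-0.258819, 0.965926], [-0.965926, -0.258819]]
[[-0.258819, 0.965926], [-0.965926, -0.258819]] × [5, -9]ᵀ ≈ [-9.9874, -2.5003]ᵀ
Result: (-9.9874, -2.5003)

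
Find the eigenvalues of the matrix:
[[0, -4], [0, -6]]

Characteristic equation: det(A - λI) = 0
λ² - (trace)λ + (det) = 0
trace = 0 + -6 = -6, det = (0)(-6) - (-4)(0) = 0
λ² - (-6)λ + (0) = 0
λ = (-6 ± √((-6)² - 4·(0))) / 2 = (-6 ± √36) / 2
Solving: λ = -6, 0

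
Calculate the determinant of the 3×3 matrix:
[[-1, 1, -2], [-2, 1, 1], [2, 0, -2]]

Expansion along first row:
det = -1·det([[1,1],[0,-2]]) - 1·det([[-2,1],[2,-2]]) + -2·det([[-2,1],[2,0]])
    = -1·(1·-2 - 1·0) - 1·(-2·-2 - 1·2) + -2·(-2·0 - 1·2)
    = -1·-2 - 1·2 + -2·-2
    = 2 + -2 + 4 = 4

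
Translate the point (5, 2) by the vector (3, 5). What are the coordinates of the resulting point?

Translation by (3, 5) (homogeneous matrix [[1, 0, 3], [0, 1, 5], [0, 0, 1]]):
x' = 5 + 3 = 8
y' = 2 + 5 = 7
Result: (8, 7)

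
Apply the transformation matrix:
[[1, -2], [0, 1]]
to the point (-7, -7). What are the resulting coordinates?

Matrix multiplication:
[[1, -2], [0, 1]] × [-7, -7]ᵀ
= [(1)(-7) + (-2)(-7), (0)(-7) + (1)(-7)]ᵀ
= [7, -7]ᵀ
Result: (7, -7)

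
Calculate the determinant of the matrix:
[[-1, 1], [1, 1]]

For a 2×2 matrix [[a, b], [c, d]], det = ad - bc
det = (-1)(1) - (1)(1) = -1 - 1 = -2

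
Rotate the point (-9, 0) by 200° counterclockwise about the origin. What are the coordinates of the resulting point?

Rotation matrix for 200°: [[cos 200°, -sin 200°], [sin 200°, cos 200°]] ≈ [[-0.939693, 0.342020], [-0.342020, -0.939693]]
[[-0.939693, 0.342020], [-0.342020, -0.939693]] × [-9, 0]ᵀ ≈ [8.4572, 3.0782]ᵀ
Result: (8.4572, 3.0782)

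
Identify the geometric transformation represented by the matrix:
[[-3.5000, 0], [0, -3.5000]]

This matrix represents: uniform scaling by factor -3.5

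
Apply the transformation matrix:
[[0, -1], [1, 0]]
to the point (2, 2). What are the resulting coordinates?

Matrix multiplication:
[[0, -1], [1, 0]] × [2, 2]ᵀ
= [(0)(2) + (-1)(2), (1)(2) + (0)(2)]ᵀ
= [-2, 2]ᵀ
Result: (-2, 2)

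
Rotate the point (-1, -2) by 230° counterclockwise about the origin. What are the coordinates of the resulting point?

Rotation matrix for 230°: [[cos 230°, -sin 230°], [sin 230°, cos 230°]] ≈ [[-0.642788, 0.766044], [-0.766044, -0.642788]]
[[-0.642788, 0.766044], [-0.766044, -0.642788]] × [-1, -2]ᵀ ≈ [-0.8893, 2.0516]ᵀ
Result: (-0.8893, 2.0516)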